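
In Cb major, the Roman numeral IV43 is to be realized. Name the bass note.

IV in Cb major has root Fb; the chord is Fb-Ab-Cb-Eb.
The figure 43 means second inversion — the fifth is in the bass.

Cb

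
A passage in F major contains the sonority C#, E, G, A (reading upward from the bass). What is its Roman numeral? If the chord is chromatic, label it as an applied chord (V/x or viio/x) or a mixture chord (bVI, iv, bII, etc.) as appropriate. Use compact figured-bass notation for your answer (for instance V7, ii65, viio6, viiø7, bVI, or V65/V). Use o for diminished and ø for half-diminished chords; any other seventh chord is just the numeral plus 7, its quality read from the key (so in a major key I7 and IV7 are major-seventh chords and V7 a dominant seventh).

Stacked in thirds the chord is A-C#-E-G: a dominant seventh chord on A.
A is not a diatonic chord root with this quality in F major, but it lies a perfect fifth above D (vi), so the chord functions as an applied dominant of vi.
With C# in the bass the chord is in first inversion, so the figured bass is 65.

V65/vi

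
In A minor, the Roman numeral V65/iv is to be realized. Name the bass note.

C#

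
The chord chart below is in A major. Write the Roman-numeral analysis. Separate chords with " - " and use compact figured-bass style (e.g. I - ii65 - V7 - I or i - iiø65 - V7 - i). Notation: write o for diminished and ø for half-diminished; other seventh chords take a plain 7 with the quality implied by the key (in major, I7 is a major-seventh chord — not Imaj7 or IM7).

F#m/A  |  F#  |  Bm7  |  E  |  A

vi6 - V/ii - ii7 - V - I

F#m/A: root F# is the submediant; minor triad there is vi6.
F#: a major triad on F#, the applied dominant of ii → V/ii.
Bm7: root B is the supertonic; minor seventh chord there is ii7.
E has root E, degree 5 in A major, so V.
A: major triad on A = scale degree 1 → I.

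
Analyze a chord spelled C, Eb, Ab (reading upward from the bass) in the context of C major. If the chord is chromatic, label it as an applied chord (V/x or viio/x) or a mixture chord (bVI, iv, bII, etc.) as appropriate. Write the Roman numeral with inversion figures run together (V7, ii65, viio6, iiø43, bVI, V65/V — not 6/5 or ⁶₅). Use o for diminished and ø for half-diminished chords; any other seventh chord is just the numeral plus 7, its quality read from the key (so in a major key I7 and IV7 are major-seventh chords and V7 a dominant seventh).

The pitches Ab-C-Eb form a major triad rooted on Ab.
Ab is the lowered sixth degree of C major (diatonic 6 would be A). This is a major triad on the lowered sixth degree, borrowed from the parallel minor.
With C in the bass the chord is in first inversion, so the figured bass is 6.

bVI6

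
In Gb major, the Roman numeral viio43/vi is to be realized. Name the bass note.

Ab

The applied chord viio43/vi is rooted on D: D-F-Ab-Cb.
The figure 43 means second inversion — the fifth is in the bass.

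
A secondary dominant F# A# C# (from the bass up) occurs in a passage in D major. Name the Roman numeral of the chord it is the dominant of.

The chord is a major triad on F#.
A dominant resolves down a perfect fifth: F# → B. In D major, B is scale degree 6, i.e. vi.

vi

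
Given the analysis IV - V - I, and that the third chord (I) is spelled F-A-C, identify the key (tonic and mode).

F major

The anchor chord is a major triad on F, labeled I.
If F is scale degree 1 and the mode makes that degree carry a major triad, the tonic is F and the mode is major.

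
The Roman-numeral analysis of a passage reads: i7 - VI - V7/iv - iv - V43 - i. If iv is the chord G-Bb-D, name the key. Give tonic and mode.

iv is given as G-Bb-D — a minor triad with root G.
Counting down 3 scale steps from G places the tonic on D; a minor triad on degree 4 is diatonic only in minor.

D minor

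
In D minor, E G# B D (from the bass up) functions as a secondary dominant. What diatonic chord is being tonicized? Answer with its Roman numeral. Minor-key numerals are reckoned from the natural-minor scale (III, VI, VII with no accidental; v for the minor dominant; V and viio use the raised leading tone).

V

The chord is a dominant seventh chord on E.
A dominant resolves down a perfect fifth: E → A. In D minor, A is scale degree 5, i.e. V.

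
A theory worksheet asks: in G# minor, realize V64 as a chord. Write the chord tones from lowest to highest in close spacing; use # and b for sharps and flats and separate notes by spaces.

In G# minor, the dominant is D#. The dominant is major (leading tone raised), so V is a major triad.
That chord is spelled D#-F##-A#.
The figured bass 64 indicates second inversion, placing the fifth (A#) in the bass: A#-D#-F##.

A# D# F##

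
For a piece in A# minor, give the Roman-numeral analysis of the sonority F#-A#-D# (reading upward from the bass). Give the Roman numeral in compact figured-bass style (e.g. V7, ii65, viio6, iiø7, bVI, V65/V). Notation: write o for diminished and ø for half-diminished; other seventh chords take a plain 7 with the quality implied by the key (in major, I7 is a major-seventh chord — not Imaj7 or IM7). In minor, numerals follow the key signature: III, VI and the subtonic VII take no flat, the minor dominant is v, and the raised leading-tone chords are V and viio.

iv6

The pitches D#-F#-A# form a minor triad rooted on D#.
D# is scale degree 4 in A# minor, and a minor triad on that degree is written iv.
With F# in the bass the chord is in first inversion, so the figured bass is 6.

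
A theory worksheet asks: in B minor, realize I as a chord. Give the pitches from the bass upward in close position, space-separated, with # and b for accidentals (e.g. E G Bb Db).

B D# F#

Scale degree 1 in B minor is B; here the chord built on it is altered to a major triad. I is the major tonic (Picardy third), borrowed from the parallel major.
So the chord is B-D#-F#.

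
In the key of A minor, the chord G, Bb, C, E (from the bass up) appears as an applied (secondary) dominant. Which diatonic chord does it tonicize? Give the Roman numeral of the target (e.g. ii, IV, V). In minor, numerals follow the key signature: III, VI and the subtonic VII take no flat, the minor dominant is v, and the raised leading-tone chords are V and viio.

VI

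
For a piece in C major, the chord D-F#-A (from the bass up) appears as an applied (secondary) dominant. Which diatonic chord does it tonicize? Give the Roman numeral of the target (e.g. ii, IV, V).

V

The chord is a major triad on D.
A dominant resolves down a perfect fifth: D → G. In C major, G is scale degree 5, i.e. V.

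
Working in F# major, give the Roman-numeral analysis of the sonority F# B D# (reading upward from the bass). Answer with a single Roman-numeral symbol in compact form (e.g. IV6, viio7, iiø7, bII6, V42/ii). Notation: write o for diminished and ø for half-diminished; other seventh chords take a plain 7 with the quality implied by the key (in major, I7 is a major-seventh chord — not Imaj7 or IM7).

Stacked in thirds the chord is B-D#-F#: a major triad on B.
In F# major, B is the subdominant; the diatonic major triad there is IV.
With F# in the bass the chord is in second inversion, so the figured bass is 64.

IV64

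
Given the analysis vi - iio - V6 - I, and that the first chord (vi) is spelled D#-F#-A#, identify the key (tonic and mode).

vi is given as D#-F#-A# — a minor triad with root D#.
vi on D# implies D# is the submediant; that puts the tonic at F#, and the lowercase numeral fits major mode.

F# major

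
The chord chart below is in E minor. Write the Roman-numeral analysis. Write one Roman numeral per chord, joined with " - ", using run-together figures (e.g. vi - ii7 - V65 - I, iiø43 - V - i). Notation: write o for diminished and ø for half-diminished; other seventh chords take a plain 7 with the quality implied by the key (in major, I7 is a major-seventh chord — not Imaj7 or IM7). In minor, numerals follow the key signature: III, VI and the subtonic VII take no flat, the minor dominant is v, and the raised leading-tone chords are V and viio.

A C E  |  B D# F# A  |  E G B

iv - V7 - i

A-C-E has root A, degree 4 in E minor, so iv.
B-D#-F#-A: root B is the dominant; dominant seventh chord there is V7.
E-G-B: minor triad on E = scale degree 1 → i.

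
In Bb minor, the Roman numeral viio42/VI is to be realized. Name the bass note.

The applied chord viio42/VI is rooted on F: F-Ab-Cb-Ebb.
The figure 42 means third inversion — the seventh is in the bass.

Ebb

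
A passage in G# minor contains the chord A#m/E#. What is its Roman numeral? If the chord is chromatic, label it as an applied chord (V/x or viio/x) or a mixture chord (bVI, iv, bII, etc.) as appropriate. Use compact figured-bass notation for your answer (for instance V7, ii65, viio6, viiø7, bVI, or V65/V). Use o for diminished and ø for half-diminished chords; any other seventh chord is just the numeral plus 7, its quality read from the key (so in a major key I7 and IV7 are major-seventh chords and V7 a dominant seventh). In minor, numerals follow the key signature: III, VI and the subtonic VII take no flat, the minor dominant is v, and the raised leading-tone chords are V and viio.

ii64

Stacked in thirds the chord is A#-C#-E#: a minor triad on A#.
A# is the second degree of G# minor. This is the minor supertonic, borrowed from the parallel major (the Dorian ii).
With E# in the bass the chord is in second inversion, so the figured bass is 64.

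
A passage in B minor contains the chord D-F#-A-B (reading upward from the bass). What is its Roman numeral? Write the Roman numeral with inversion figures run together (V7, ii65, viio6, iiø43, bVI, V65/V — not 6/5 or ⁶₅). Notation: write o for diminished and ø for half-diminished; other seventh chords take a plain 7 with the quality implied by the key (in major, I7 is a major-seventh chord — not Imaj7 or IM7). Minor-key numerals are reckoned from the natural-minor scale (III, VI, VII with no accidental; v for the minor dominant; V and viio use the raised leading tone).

The pitches B-D-F#-A form a minor seventh chord rooted on B.
In B minor, B is the tonic; the diatonic minor seventh chord there is i7.
With D in the bass the chord is in first inversion, so the figured bass is 65.

i65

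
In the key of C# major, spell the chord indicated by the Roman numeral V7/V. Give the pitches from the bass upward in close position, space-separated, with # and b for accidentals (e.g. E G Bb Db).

The slash means an applied dominant: we want the dominant of V. In C# major, V is G# major, and its dominant is built on D#.
Building a dominant seventh chord on D# gives D#-F##-A#-C#.

D# F## A# C#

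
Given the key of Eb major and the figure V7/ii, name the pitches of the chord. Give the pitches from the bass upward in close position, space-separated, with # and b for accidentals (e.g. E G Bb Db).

V7/ii is a secondary dominant — the dominant seventh of ii. ii in Eb major is F, so the applied chord's root is C, a perfect fifth above.
Building a dominant seventh chord on C gives C-E-G-Bb.

C E G Bb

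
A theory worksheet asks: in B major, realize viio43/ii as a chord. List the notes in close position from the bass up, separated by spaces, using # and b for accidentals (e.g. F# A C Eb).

viio43/ii is a secondary leading-tone chord. The target ii is C# in B major; the applied chord is rooted a semitone below, on B#.
Building a fully diminished seventh chord on B# gives B#-D#-F#-A.
The figured bass 43 indicates second inversion, placing the fifth (F#) in the bass: F#-A-B#-D#.

F# A B# D#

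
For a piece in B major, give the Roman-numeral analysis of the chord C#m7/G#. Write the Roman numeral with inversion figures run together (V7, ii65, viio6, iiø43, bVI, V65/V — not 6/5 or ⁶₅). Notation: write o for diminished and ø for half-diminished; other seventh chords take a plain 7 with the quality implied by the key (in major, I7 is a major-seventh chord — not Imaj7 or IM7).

Stacked in thirds the chord is C#-E-G#-B: a minor seventh chord on C#.
In B major, C# is the supertonic; the diatonic minor seventh chord there is ii7.
With G# in the bass the chord is in second inversion, so the figured bass is 43.

ii43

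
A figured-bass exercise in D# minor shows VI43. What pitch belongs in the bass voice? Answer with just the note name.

VI in D# minor has root B; the chord is B-D#-F#-A#.
The figure 43 means second inversion — the fifth is in the bass.

F#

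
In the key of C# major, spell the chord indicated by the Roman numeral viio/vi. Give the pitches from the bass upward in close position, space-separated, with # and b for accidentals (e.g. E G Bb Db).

The slash marks an applied leading-tone chord: viio of vi. In C# major, vi is A#, so the leading tone to it is G##, a half step below.
Building a diminished triad on G## gives G##-B#-D#.

G## B# D#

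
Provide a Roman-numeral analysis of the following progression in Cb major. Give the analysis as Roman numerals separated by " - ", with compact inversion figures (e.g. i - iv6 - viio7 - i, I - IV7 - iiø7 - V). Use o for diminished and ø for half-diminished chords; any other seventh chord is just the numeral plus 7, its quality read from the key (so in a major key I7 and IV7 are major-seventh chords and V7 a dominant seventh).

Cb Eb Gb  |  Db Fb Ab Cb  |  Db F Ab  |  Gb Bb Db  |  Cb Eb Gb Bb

Cb-Eb-Gb has root Cb, degree 1 in Cb major, so I.
Db-Fb-Ab-Cb: minor seventh chord on Db = scale degree 2 → ii7.
Db-F-Ab: chromatic; Db is V of V, so V/V.
Gb-Bb-Db: major triad on Gb = scale degree 5 → V.
Cb-Eb-Gb-Bb: root Cb is the tonic; major seventh chord there is I7.

I - ii7 - V/V - V - I7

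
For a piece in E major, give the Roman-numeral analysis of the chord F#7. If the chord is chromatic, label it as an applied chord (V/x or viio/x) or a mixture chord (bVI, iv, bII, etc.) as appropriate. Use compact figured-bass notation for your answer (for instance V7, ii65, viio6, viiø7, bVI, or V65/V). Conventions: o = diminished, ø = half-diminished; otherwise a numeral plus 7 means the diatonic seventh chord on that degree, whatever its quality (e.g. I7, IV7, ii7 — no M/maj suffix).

The pitches F#-A#-C#-E form a dominant seventh chord rooted on F#.
F# is not a diatonic chord root with this quality in E major, but it lies a perfect fifth above B (V), so the chord functions as an applied dominant of V.

V7/V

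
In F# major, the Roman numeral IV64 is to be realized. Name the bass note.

F#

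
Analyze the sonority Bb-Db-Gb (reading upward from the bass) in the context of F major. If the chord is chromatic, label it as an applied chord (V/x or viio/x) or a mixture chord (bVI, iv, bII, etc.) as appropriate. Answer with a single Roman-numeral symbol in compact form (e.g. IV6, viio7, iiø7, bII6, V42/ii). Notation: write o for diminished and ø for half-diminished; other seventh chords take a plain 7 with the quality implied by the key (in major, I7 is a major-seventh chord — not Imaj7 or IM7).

The pitches Gb-Bb-Db form a major triad rooted on Gb.
Gb is the lowered second degree of F major (diatonic 2 would be G). This is the Neapolitan sixth — a major triad on the lowered second degree, here in its customary first inversion.
With Bb in the bass the chord is in first inversion, so the figured bass is 6.

bII6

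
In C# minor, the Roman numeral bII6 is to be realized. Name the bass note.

F#

bII in C# minor has root D; the chord is D-F#-A.
The figure 6 means first inversion — the third is in the bass.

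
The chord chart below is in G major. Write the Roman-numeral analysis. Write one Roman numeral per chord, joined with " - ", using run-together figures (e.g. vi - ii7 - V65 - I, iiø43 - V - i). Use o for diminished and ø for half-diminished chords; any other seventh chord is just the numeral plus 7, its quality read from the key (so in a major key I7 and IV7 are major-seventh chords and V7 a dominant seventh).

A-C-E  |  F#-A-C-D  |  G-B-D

A-C-E: root A is the supertonic; minor triad there is ii.
F#-A-C-D: root D is the dominant; dominant seventh chord there is V65.
G-B-D: major triad on G = scale degree 1 → I.

ii - V65 - I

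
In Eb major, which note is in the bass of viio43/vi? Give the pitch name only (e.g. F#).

F

The applied chord viio43/vi is rooted on B: B-D-F-Ab.
The figure 43 means second inversion — the fifth is in the bass.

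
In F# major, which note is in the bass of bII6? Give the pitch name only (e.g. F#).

B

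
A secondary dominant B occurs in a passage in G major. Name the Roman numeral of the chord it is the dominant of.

vi

The chord is a major triad on B.
A dominant resolves down a perfect fifth: B → E. In G major, E is scale degree 6, i.e. vi.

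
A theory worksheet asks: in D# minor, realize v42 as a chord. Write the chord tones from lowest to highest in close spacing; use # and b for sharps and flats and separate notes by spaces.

G# A# C# E#

In D# minor, the dominant is A#, and the diatonic chord built there is a minor seventh chord.
Stacking thirds from A# gives A#-C#-E#-G#.
The figured bass 42 indicates third inversion, placing the seventh (G#) in the bass: G#-A#-C#-E#.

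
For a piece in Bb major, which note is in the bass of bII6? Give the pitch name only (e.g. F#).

bII in Bb major has root Cb; the chord is Cb-Eb-Gb.
The figure 6 means first inversion — the third is in the bass.

Eb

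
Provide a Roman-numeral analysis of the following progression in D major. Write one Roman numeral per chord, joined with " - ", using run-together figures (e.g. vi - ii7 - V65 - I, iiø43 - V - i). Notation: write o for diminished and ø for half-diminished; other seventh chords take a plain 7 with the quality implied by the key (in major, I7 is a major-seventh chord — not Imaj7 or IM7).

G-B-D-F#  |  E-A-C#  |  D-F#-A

G-B-D-F#: root G is the subdominant; major seventh chord there is IV7.
E-A-C#: root A is the dominant; major triad there is V64.
D-F#-A: root D is the tonic; major triad there is I.

IV7 - V64 - I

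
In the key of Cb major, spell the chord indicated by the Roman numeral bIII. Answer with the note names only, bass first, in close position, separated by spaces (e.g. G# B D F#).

bIII is a major triad on the lowered third degree, borrowed from the parallel minor. In Cb major that root is Ebb.
So the chord is Ebb-Gb-Bbb.

Ebb Gb Bbb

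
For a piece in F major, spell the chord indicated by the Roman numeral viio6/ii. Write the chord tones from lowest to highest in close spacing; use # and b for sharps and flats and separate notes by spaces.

A C F#

The slash marks an applied leading-tone chord: viio of ii. In F major, ii is G, so the leading tone to it is F#, a half step below.
Building a diminished triad on F# gives F#-A-C.
With the 6 figure the chord is in first inversion; from the bass A upward in close position it reads A-C-F#.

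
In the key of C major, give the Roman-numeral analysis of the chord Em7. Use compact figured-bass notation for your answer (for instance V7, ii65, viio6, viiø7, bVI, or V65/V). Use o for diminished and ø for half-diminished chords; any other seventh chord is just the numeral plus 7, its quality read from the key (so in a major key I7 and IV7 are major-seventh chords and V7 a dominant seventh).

Stacked in thirds the chord is E-G-B-D: a minor seventh chord on E.
E is scale degree 3 in C major, and a minor seventh chord on that degree is written iii7.

iii7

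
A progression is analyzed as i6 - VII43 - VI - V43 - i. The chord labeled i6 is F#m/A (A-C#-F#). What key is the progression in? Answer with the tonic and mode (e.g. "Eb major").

F# minor

i6 is given as A-C#-F# — a minor triad with root F#.
If F# is scale degree 1 and the mode makes that degree carry a minor triad, the tonic is F# and the mode is minor.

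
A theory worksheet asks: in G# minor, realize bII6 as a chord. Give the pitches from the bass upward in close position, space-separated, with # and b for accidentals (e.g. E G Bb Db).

Scale degree 2 in G# minor is A#; lowering it a half step gives A. bII6 is the Neapolitan sixth — a major triad on the lowered second degree, here in its customary first inversion.
So the chord is A-C#-E, a major triad.
With the 6 figure the chord is in first inversion; from the bass C# upward in close position it reads C#-E-A.

C# E A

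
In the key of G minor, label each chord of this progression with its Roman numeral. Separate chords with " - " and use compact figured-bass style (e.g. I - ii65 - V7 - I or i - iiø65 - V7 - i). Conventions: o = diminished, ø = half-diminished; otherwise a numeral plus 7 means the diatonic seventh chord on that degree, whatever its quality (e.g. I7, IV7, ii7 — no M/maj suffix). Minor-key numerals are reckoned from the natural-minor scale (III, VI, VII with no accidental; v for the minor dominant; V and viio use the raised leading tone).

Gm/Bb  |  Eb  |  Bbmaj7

Gm/Bb has root G, degree 1 in G minor, so i6.
Eb: major triad on Eb = scale degree 6 → VI.
Bbmaj7: major seventh chord on Bb = scale degree 3 → III7.

i6 - VI - III7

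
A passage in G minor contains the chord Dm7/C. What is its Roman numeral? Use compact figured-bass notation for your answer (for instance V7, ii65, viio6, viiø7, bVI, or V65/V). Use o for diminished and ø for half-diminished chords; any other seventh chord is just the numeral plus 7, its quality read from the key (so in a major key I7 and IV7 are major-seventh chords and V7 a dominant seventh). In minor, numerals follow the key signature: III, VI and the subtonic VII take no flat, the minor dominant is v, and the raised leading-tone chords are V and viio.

The pitches D-F-A-C form a minor seventh chord rooted on D.
In G minor, D is the dominant; the diatonic minor seventh chord there is v7.
With C in the bass the chord is in third inversion, so the figured bass is 42.

v42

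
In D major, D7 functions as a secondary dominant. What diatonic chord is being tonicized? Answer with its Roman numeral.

The chord is a dominant seventh chord on D.
A dominant resolves down a perfect fifth: D → G. In D major, G is scale degree 4, i.e. IV.

IV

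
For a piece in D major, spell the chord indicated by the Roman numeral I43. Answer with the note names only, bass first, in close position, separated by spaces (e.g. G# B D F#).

In D major, the first degree is D, and the diatonic chord built there is a major seventh chord.
Stacking thirds from D gives D-F#-A-C#.
The figured bass 43 indicates second inversion, placing the fifth (A) in the bass: A-C#-D-F#.

A C# D F#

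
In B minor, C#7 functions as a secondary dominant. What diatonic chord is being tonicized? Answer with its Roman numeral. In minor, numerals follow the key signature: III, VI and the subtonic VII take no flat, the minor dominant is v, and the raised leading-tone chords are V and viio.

V

The chord is a dominant seventh chord on C#.
A dominant resolves down a perfect fifth: C# → F#. In B minor, F# is scale degree 5, i.e. V.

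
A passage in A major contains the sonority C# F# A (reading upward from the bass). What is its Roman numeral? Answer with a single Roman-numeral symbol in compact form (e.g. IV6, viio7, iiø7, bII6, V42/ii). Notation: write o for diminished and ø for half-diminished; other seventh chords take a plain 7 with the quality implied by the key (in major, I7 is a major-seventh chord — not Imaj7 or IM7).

vi64

The pitches F#-A-C# form a minor triad rooted on F#.
F# is scale degree 6 in A major, and a minor triad on that degree is written vi.
With C# in the bass the chord is in second inversion, so the figured bass is 64.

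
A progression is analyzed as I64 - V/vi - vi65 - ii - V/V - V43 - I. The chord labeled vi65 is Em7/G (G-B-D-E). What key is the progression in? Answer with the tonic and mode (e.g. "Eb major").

G major

The chord Em7/G is a minor seventh chord rooted on E; its label is vi65.
Counting down 5 scale steps from E places the tonic on G; a minor seventh chord on degree 6 is diatonic only in major.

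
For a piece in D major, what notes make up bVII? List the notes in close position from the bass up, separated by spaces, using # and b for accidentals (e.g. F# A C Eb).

C E G

bVII is a major triad on the lowered seventh degree (the subtonic), borrowed from the parallel minor. In D major that root is C.
So the chord is C-E-G.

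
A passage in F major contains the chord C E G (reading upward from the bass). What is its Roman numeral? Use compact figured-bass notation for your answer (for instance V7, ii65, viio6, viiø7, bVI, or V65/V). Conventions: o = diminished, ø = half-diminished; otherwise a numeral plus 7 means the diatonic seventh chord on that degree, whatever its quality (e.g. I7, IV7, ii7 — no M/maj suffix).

Stacked in thirds the chord is C-E-G: a major triad on C.
C is scale degree 5 in F major, and a major triad on that degree is written V.

V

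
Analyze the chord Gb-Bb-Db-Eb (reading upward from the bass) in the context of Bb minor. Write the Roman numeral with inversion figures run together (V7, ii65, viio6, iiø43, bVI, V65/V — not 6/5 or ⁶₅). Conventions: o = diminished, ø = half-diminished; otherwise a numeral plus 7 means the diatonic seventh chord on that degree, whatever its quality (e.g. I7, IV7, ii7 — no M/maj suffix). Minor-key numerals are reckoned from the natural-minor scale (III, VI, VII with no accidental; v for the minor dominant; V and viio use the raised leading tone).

iv65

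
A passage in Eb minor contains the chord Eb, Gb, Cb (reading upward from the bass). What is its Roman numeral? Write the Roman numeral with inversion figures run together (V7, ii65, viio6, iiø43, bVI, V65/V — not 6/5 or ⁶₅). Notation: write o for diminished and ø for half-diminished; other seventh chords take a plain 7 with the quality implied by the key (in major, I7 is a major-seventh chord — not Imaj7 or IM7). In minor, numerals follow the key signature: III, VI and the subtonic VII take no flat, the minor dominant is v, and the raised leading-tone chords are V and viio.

VI6

The pitches Cb-Eb-Gb form a major triad rooted on Cb.
In Eb minor, Cb is the submediant; the diatonic major triad there is VI.
With Eb in the bass the chord is in first inversion, so the figured bass is 6.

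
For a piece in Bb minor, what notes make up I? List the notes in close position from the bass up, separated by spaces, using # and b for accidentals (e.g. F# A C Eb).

I is the major tonic (Picardy third), borrowed from the parallel major. In Bb minor that root is Bb.
So the chord is Bb-D-F, a major triad.

Bb D F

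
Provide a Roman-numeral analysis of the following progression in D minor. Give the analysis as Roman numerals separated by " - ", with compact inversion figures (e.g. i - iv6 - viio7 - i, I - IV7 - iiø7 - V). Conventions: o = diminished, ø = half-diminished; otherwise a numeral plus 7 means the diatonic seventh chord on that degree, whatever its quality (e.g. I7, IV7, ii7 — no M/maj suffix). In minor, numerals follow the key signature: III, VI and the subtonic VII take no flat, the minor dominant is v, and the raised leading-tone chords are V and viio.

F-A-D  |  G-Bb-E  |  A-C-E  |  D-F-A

i6 - iio6 - v - i

F-A-D has root D, degree 1 in D minor, so i6.
G-Bb-E: root E is the supertonic; diminished triad there is iio6.
A-C-E: minor triad on A = scale degree 5 → v.
D-F-A has root D, degree 1 in D minor, so i.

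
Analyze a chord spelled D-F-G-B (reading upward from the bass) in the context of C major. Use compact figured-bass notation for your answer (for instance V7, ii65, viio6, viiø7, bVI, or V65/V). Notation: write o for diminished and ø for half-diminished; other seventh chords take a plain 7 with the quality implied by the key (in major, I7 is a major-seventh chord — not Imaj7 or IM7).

V43

Stacked in thirds the chord is G-B-D-F: a dominant seventh chord on G.
G is scale degree 5 in C major, and a dominant seventh chord on that degree is written V7.
With D in the bass the chord is in second inversion, so the figured bass is 43.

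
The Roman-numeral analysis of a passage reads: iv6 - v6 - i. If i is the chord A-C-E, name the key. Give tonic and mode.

The anchor chord is a minor triad on A, labeled i.
If A is scale degree 1 and the mode makes that degree carry a minor triad, the tonic is A and the mode is minor.

A minor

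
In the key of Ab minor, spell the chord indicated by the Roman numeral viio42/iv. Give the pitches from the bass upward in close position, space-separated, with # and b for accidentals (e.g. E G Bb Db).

viio42/iv is a secondary leading-tone chord. The target iv is Db in Ab minor; the applied chord is rooted a semitone below, on C.
Building a fully diminished seventh chord on C gives C-Eb-Gb-Bbb.
With the 42 figure the chord is in third inversion; from the bass Bbb upward in close position it reads Bbb-C-Eb-Gb.

Bbb C Eb Gb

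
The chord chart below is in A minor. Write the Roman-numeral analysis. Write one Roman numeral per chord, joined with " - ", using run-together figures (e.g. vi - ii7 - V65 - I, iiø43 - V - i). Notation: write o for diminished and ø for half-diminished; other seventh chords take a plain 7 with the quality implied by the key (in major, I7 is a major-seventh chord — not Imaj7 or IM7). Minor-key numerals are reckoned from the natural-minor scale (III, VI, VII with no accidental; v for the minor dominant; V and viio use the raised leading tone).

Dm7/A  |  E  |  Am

iv43 - V - i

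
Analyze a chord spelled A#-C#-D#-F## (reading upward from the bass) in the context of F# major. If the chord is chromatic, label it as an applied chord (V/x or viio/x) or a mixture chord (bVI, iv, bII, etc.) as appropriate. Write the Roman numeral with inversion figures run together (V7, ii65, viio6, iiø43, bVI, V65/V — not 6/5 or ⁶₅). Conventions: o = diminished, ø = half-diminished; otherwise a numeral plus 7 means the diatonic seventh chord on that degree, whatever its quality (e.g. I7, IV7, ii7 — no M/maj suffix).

Stacked in thirds the chord is D#-F##-A#-C#: a dominant seventh chord on D#.
D# is not a diatonic chord root with this quality in F# major, but it lies a perfect fifth above G# (ii), so the chord functions as an applied dominant of ii.
With A# in the bass the chord is in second inversion, so the figured bass is 43.

V43/ii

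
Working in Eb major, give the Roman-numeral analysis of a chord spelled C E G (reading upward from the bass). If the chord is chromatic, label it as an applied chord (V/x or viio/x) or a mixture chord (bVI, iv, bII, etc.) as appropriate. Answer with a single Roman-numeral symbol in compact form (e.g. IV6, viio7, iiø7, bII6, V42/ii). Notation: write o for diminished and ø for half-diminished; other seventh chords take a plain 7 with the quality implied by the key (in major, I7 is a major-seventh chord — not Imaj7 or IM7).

V/ii

The pitches C-E-G form a major triad rooted on C.
C is not a diatonic chord root with this quality in Eb major, but it lies a perfect fifth above F (ii), so the chord functions as an applied dominant of ii.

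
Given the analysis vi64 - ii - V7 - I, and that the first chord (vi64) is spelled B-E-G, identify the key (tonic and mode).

G major

The chord Em/B is a minor triad rooted on E; its label is vi64.
Counting down 5 scale steps from E places the tonic on G; a minor triad on degree 6 is diatonic only in major.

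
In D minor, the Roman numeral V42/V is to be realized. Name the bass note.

D

The applied chord V42/V is rooted on E: E-G#-B-D.
The figure 42 means third inversion — the seventh is in the bass.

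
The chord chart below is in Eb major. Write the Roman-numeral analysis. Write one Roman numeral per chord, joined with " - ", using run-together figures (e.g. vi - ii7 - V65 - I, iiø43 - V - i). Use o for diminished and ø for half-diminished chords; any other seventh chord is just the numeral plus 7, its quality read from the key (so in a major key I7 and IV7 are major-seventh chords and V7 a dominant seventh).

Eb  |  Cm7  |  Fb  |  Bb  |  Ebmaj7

Eb: major triad on Eb = scale degree 1 → I.
Cm7 has root C, degree 6 in Eb major, so vi7.
Fb is non-diatonic — a major triad on the lowered supertonic (Fb): the Neapolitan chord, bII.
Bb: root Bb is the dominant; major triad there is V.
Ebmaj7: major seventh chord on Eb = scale degree 1 → I7.

I - vi7 - bII - V - I7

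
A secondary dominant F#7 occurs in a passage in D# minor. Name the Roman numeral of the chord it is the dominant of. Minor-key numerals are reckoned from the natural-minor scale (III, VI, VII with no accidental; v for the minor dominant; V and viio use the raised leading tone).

VI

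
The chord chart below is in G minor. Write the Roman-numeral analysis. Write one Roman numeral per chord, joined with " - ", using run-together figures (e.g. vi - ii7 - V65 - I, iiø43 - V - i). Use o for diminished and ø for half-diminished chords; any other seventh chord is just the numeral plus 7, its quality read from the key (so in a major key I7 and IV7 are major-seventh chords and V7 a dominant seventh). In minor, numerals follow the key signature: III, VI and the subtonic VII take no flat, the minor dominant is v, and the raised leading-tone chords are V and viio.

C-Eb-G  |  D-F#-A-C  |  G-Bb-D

C-Eb-G has root C, degree 4 in G minor, so iv.
D-F#-A-C: root D is the dominant; dominant seventh chord there is V7.
G-Bb-D has root G, degree 1 in G minor, so i.

iv - V7 - i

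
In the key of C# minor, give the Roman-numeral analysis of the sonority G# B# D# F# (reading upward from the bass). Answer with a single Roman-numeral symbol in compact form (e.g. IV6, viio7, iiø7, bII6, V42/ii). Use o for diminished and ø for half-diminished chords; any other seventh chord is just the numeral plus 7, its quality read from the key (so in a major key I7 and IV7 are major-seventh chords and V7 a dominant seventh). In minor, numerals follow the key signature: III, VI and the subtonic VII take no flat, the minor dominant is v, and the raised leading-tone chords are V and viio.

Stacked in thirds the chord is G#-B#-D#-F#: a dominant seventh chord on G#.
G# is scale degree 5 in C# minor, and a dominant seventh chord on that degree is written V7.

V7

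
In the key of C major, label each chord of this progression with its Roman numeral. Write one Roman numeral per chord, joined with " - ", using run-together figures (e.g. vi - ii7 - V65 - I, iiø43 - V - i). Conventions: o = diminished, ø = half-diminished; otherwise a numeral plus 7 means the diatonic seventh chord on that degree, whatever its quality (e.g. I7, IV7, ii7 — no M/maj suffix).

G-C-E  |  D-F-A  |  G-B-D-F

I64 - ii - V7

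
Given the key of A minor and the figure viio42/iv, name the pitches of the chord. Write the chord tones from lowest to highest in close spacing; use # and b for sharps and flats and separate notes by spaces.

Bb C# E G

viio42/iv is a secondary leading-tone chord. The target iv is D in A minor; the applied chord is rooted a semitone below, on C#.
Building a fully diminished seventh chord on C# gives C#-E-G-Bb.
The figured bass 42 indicates third inversion, placing the seventh (Bb) in the bass: Bb-C#-E-G.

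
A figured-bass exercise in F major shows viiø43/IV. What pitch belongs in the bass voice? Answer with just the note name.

The applied chord viiø43/IV is rooted on A: A-C-Eb-G.
The figure 43 means second inversion — the fifth is in the bass.

Eb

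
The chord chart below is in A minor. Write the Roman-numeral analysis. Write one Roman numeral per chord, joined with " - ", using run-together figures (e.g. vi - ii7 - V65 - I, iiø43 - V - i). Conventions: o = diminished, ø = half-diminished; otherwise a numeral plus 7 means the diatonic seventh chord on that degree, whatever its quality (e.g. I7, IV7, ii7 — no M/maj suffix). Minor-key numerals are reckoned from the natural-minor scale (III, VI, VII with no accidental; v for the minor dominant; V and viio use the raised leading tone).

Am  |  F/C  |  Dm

i - VI64 - iv

Am: minor triad on A = scale degree 1 → i.
F/C has root F, degree 6 in A minor, so VI64.
Dm: minor triad on D = scale degree 4 → iv.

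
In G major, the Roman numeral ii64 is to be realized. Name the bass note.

E

ii in G major has root A; the chord is A-C-E.
The figure 64 means second inversion — the fifth is in the bass.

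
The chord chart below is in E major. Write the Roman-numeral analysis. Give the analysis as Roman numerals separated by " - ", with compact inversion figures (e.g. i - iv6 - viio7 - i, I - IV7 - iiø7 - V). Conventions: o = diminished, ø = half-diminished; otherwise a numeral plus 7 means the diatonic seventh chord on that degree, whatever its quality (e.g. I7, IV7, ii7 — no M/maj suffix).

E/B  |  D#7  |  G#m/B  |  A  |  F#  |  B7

I64 - V7/iii - iii6 - IV - V/V - V7

E/B: root E is the tonic; major triad there is I64.
D#7: a dominant seventh chord on D#, the applied dominant of iii → V7/iii.
G#m/B: root G# is the mediant; minor triad there is iii6.
A has root A, degree 4 in E major, so IV.
F#: a major triad on F#, the applied dominant of V → V/V.
B7: root B is the dominant; dominant seventh chord there is V7.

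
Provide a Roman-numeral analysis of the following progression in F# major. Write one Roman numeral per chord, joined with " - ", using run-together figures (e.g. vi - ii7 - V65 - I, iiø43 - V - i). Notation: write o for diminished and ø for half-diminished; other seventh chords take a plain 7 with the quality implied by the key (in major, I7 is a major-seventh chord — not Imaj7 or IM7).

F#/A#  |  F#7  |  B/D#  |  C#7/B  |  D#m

I6 - V7/IV - IV6 - V42 - vi

F#/A#: major triad on F# = scale degree 1 → I6.
F#7: chromatic; F# is V of IV, so V7/IV.
B/D# has root B, degree 4 in F# major, so IV6.
C#7/B has root C#, degree 5 in F# major, so V42.
D#m: root D# is the submediant; minor triad there is vi.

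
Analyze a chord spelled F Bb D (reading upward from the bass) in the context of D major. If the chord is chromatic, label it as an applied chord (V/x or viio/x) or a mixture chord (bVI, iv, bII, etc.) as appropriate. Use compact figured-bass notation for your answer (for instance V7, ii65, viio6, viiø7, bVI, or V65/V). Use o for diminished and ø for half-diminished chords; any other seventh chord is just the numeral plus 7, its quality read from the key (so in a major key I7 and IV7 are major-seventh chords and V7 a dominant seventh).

bVI64

The pitches Bb-D-F form a major triad rooted on Bb.
Bb is the lowered sixth degree of D major (diatonic 6 would be B). This is a major triad on the lowered sixth degree, borrowed from the parallel minor.
With F in the bass the chord is in second inversion, so the figured bass is 64.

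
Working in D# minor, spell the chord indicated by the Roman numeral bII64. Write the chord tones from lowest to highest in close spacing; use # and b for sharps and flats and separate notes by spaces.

Scale degree 2 in D# minor is E#; lowering it a half step gives E. bII64 is the Neapolitan chord — a major triad on the lowered second degree.
So the chord is E-G#-B.
With the 64 figure the chord is in second inversion; from the bass B upward in close position it reads B-E-G#.

B E G#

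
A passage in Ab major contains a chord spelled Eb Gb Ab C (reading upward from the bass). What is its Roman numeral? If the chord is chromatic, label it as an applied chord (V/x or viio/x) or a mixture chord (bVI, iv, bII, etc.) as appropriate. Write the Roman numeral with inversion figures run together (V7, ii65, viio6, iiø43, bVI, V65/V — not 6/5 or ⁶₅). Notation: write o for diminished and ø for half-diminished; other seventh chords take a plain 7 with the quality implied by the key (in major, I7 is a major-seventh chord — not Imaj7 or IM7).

V43/IV

The pitches Ab-C-Eb-Gb form a dominant seventh chord rooted on Ab.
Ab is not a diatonic chord root with this quality in Ab major, but it lies a perfect fifth above Db (IV), so the chord functions as an applied dominant of IV.
With Eb in the bass the chord is in second inversion, so the figured bass is 43.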